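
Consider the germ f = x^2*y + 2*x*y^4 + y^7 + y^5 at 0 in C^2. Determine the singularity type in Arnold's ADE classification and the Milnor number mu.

The Hessian of f at 0 has rank 0. Corank 2; j^3 = x^2*y has shape L^2 M (L != M), so D-series; mu = 6 gives D_6.

Type D_{6}, Milnor number mu = 6.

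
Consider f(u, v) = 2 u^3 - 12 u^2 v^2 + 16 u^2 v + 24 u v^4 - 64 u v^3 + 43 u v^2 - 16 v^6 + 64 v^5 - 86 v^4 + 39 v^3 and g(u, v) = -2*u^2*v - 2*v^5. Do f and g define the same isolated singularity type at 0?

No.

The Hessian of f at 0 has rank 0. Corank 2; j^3 = (u + 3*v)*(2*u^2 + 10*u*v + 13*v^2) splits into three distinct lines over C (the quadratic factor has nonzero discriminant), so D_4. The Hessian of g at 0 has rank 0. Corank 2; j^3 = -2*u^2*v has shape L^2 M (L != M), so D-series; mu = 6 gives D_6. f is D_4 but g is D_6, hence not right-equivalent.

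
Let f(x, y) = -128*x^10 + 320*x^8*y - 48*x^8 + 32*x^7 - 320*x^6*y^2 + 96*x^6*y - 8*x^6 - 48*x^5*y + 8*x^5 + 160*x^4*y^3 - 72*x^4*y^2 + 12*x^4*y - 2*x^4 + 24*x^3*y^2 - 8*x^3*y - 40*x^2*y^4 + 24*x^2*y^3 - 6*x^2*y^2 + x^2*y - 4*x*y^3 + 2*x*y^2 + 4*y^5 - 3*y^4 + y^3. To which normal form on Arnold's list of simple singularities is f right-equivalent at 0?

The Hessian of f at 0 is [[0, 0], [0, 0]] with rank 0, so corank 2. A Groebner basis of the Jacobian ideal J(f) in C{x,y} is {x*y^2 + x*y/4 + y^2/4, -x*y/4 + y^3 - y^2/4, x^2 + 3*x*y + 2*y^2}; counting standard monomials gives mu = 5. Corank 2; j^3 = y*(x + y)^2 has shape L^2 M (L != M), so D-series; mu = 5 gives D_5.

D_{5}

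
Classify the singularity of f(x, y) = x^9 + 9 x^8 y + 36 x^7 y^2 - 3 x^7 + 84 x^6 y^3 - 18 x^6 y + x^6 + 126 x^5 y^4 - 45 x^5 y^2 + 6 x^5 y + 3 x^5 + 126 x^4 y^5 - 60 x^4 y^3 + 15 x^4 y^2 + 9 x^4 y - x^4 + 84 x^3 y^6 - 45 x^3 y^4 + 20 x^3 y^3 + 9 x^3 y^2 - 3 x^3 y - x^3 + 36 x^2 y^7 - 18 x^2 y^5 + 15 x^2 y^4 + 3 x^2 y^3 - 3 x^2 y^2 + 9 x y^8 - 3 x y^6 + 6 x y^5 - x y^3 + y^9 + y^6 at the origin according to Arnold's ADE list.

E7

The Hessian of f at 0 is [[0, 0], [0, 0]] with rank 0, so corank 2. A Groebner basis of the Jacobian ideal J(f) in C{x,y} is {3*x^2 + y^4 + y^3, x^3, x^2*y - x^2 - y^3/3, 2*x^2 + x*y^2 + 2*y^3/3}; counting standard monomials gives mu = 7. Corank 2; j^3 = -x^3 is a perfect cube, so E-series; the 4-jet and mu = 7 give E_7.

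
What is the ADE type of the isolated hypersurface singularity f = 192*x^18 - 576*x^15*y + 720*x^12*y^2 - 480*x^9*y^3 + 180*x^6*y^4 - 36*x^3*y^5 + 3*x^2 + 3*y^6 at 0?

The Hessian of f at 0 is [[6, 0], [0, 0]] with rank 1, so corank 1. A Groebner basis of the Jacobian ideal J(f) in C{x,y} is {y^5, x}; counting standard monomials gives mu = 5. Corank 1: A-series; mu = 5 gives A_5.

A5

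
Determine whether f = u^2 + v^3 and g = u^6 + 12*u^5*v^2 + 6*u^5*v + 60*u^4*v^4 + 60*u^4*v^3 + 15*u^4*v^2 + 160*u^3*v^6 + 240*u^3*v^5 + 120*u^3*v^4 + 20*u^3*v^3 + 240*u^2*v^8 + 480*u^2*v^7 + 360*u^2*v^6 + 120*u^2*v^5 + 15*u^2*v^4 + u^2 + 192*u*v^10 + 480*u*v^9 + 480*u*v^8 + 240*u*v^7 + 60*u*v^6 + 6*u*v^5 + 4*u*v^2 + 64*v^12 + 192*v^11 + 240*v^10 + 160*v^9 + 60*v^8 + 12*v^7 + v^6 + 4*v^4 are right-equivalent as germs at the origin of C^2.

No.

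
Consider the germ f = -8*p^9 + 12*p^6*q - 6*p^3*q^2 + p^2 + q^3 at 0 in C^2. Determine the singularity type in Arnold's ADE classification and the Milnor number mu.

The Hessian of f at 0 has rank 1. Corank 1: A-series; mu = 2 gives A_2.

Type A_2, Milnor number mu = 2.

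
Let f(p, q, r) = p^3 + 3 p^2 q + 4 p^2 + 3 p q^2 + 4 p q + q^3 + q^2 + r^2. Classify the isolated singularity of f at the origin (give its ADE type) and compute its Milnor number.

The Hessian of f at 0 has rank 2. Corank 1: A-series; mu = 2 gives A_2.

Type A_{2}, Milnor number mu = 2.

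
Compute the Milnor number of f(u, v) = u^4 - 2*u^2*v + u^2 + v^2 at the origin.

1

The Hessian of f at 0 is [[2, 0], [0, 2]] with rank 2, so corank 0. A Groebner basis of the Jacobian ideal J(f) in C{u,v} is {u, v}; counting standard monomials gives mu = 1. Corank 0: nondegenerate Morse point, so A_1.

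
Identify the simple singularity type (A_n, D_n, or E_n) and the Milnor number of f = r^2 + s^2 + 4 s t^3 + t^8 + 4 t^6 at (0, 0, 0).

The Hessian of f at 0 has rank 2. Corank 1: A-series; mu = 7 gives A_7.

Type A_7, Milnor number mu = 7.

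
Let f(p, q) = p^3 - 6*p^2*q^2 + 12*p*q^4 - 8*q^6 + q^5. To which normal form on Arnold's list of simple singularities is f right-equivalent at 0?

E_{8}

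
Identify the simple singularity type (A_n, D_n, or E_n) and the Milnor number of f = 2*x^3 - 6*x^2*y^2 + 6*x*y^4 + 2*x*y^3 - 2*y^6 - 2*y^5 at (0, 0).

Type E7, Milnor number mu = 7.

The Hessian of f at 0 is [[0, 0], [0, 0]] with rank 0, so corank 2. A Groebner basis of the Jacobian ideal J(f) in C{x,y} is {-x^2 + y^4 - y^3/3, x^3, x^2*y + x^2/3 + y^3/9, -x^2 + x*y^2 - y^3/3}; counting standard monomials gives mu = 7. Corank 2; j^3 = 2*x^3 is a perfect cube, so E-series; the 4-jet and mu = 7 give E_7.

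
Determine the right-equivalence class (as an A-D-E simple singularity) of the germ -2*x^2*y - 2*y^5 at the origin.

D_{6}

The Hessian of f at 0 has rank 0. Corank 2; j^3 = -2*x^2*y has shape L^2 M (L != M), so D-series; mu = 6 gives D_6.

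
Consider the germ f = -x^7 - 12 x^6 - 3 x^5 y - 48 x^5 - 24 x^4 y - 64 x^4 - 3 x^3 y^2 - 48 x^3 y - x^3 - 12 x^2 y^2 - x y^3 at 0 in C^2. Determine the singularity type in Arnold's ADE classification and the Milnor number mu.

Type E7, Milnor number mu = 7.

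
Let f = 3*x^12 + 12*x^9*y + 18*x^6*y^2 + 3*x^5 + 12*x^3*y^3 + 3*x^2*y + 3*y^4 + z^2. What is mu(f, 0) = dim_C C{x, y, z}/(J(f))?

5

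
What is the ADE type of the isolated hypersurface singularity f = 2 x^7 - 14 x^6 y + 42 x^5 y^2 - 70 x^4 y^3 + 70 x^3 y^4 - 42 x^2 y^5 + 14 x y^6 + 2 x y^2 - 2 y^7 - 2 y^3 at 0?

D_8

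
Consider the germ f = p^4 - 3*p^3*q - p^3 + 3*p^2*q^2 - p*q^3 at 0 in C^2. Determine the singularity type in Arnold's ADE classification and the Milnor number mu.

The Hessian of f at 0 has rank 0. Corank 2; j^3 = -p^3 is a perfect cube, so E-series; the 4-jet and mu = 7 give E_7.

Type E_7, Milnor number mu = 7.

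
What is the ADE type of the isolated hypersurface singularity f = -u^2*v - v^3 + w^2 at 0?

D4

The Hessian of f at 0 has rank 1. Corank 2; j^3 = -v*(u^2 + v^2) splits into three distinct lines over C (the quadratic factor has nonzero discriminant), so D_4.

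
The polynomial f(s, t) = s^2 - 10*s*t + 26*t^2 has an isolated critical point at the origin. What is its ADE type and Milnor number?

The Hessian of f at 0 has rank 2. Corank 0: nondegenerate Morse point, so A_1.

Type A1, Milnor number mu = 1.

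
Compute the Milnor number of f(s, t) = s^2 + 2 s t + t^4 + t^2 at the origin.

3

The Hessian of f at 0 has rank 1. Corank 1: A-series; mu = 3 gives A_3.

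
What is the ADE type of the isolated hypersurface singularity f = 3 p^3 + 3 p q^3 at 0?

E7

The Hessian of f at 0 has rank 0. Corank 2; j^3 = 3*p^3 is a perfect cube, so E-series; the 4-jet and mu = 7 give E_7.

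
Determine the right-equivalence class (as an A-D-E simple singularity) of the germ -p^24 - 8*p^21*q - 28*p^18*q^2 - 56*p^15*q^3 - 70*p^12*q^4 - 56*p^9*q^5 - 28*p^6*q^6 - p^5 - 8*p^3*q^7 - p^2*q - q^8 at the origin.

The Hessian of f at 0 has rank 0. Corank 2; j^3 = -p^2*q has shape L^2 M (L != M), so D-series; mu = 9 gives D_9.

D_9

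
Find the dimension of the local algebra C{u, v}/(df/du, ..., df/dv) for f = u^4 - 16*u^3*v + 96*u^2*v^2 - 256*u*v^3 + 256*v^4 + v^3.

6

The Hessian of f at 0 is [[0, 0], [0, 0]] with rank 0, so corank 2. A Groebner basis of the Jacobian ideal J(f) in C{u,v} is {u^3 - 12*u^2*v, v^2}; counting standard monomials gives mu = 6. Corank 2; j^3 = v^3 is a perfect cube, so E-series; the 4-jet and mu = 6 give E_6.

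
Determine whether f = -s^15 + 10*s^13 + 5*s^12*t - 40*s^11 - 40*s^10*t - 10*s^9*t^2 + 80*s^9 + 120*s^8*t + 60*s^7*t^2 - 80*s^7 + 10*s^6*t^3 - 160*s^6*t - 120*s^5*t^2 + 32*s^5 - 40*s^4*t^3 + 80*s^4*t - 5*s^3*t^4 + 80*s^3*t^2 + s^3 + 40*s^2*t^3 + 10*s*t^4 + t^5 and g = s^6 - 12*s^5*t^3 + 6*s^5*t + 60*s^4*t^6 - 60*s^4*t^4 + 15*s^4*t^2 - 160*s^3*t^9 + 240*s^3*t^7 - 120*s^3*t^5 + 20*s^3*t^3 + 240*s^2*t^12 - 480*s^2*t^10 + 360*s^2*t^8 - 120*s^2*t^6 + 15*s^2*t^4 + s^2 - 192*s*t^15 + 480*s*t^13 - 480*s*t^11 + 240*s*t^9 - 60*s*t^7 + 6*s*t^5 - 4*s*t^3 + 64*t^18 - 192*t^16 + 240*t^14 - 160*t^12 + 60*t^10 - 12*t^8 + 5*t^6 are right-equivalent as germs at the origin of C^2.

The Hessian of f at 0 has rank 0. Corank 2; j^3 = s^3 is a perfect cube, so E-series; the 5-jet and mu = 8 give E_8. The Hessian of g at 0 has rank 1. Corank 1: A-series; mu = 5 gives A_5. f is E_8 but g is A_5, hence not right-equivalent.

No.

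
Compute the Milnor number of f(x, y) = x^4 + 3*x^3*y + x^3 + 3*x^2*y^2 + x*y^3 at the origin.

The Hessian of f at 0 has rank 0. Corank 2; j^3 = x^3 is a perfect cube, so E-series; the 4-jet and mu = 7 give E_7.

7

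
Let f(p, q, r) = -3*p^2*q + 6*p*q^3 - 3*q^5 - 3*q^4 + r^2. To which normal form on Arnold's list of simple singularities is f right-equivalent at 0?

The Hessian of f at 0 has rank 1. Corank 2; j^3 = -3*p^2*q has shape L^2 M (L != M), so D-series; mu = 5 gives D_5.

D5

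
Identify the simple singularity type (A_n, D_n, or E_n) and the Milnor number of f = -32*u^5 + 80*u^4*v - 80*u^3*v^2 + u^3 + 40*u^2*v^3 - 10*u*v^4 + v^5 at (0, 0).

Type E_{8}, Milnor number mu = 8.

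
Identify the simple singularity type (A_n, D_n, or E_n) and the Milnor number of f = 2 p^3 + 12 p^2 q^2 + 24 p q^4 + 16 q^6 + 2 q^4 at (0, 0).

Type E6, Milnor number mu = 6.

The Hessian of f at 0 is [[0, 0], [0, 0]] with rank 0, so corank 2. A Groebner basis of the Jacobian ideal J(f) in C{p,q} is {p^3, p^2*q, p^2/4 + p*q^2, q^3}; counting standard monomials gives mu = 6. Corank 2; j^3 = 2*p^3 is a perfect cube, so E-series; the 4-jet and mu = 6 give E_6.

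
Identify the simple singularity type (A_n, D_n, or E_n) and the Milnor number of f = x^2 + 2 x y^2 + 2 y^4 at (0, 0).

Type A_{3}, Milnor number mu = 3.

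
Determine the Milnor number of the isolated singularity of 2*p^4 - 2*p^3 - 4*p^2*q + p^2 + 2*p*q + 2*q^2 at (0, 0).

1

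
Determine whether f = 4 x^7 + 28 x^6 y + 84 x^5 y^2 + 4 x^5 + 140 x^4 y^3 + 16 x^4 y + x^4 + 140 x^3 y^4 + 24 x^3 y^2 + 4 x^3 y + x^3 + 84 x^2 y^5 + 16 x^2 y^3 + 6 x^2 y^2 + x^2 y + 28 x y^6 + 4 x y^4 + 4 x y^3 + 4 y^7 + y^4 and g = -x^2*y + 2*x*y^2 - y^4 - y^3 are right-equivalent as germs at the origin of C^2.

Yes.

The Hessian of f at 0 has rank 0. Corank 2; j^3 = x^2*(x + y) has shape L^2 M (L != M), so D-series; mu = 5 gives D_5. The Hessian of g at 0 has rank 0. Corank 2; j^3 = -y*(x - y)^2 has shape L^2 M (L != M), so D-series; mu = 5 gives D_5. Both have type D_5, hence right-equivalent.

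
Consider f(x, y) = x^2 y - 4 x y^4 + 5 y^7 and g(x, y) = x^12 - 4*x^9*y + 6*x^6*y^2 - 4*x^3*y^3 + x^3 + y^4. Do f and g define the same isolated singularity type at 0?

No.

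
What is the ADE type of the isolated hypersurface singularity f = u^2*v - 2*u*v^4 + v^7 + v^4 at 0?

D5

The Hessian of f at 0 has rank 0. Corank 2; j^3 = u^2*v has shape L^2 M (L != M), so D-series; mu = 5 gives D_5.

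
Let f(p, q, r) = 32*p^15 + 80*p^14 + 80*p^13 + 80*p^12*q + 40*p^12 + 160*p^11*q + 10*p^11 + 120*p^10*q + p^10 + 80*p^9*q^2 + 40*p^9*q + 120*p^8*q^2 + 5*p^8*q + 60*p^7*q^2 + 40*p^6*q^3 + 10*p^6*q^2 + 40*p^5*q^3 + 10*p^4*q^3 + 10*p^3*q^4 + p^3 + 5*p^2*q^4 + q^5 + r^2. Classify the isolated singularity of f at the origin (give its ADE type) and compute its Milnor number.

The Hessian of f at 0 is [[0, 0, 0], [0, 0, 0], [0, 0, 2]] with rank 1, so corank 2. A Groebner basis of the Jacobian ideal J(f) in C{p,q,r} is {q^4, p^2, r}; counting standard monomials gives mu = 8. Corank 2; j^3 = p^3 is a perfect cube, so E-series; the 5-jet and mu = 8 give E_8.

Type E_{8}, Milnor number mu = 8.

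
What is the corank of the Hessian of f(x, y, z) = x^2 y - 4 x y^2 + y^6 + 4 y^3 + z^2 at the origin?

2

The Hessian at 0 is [[0, 0, 0], [0, 0, 0], [0, 0, 2]] of rank 1; hence corank 2.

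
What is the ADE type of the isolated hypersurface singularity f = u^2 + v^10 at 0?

A_9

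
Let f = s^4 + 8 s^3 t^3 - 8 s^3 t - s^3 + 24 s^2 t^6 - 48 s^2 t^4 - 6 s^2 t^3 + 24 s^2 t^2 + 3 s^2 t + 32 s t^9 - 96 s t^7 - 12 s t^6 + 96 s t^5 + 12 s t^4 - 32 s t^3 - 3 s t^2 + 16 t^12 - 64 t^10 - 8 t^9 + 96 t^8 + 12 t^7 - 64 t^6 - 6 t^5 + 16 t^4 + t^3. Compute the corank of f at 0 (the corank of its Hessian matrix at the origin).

The Hessian at 0 is [[0, 0], [0, 0]] of rank 0; hence corank 2.

2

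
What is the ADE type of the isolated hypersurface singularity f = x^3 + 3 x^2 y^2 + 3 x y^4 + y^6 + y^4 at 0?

E_6

The Hessian of f at 0 has rank 0. Corank 2; j^3 = x^3 is a perfect cube, so E-series; the 4-jet and mu = 6 give E_6.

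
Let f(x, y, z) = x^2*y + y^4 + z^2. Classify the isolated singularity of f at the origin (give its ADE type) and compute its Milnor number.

Type D5, Milnor number mu = 5.

The Hessian of f at 0 is [[0, 0, 0], [0, 0, 0], [0, 0, 2]] with rank 1, so corank 2. A Groebner basis of the Jacobian ideal J(f) in C{x,y,z} is {x^3, x^2/4 + y^3, x*y, z}; counting standard monomials gives mu = 5. Corank 2; j^3 = x^2*y has shape L^2 M (L != M), so D-series; mu = 5 gives D_5.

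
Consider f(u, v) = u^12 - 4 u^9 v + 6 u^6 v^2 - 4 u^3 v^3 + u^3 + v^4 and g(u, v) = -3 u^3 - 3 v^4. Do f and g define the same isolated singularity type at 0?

The Hessian of f at 0 is [[0, 0], [0, 0]] with rank 0, so corank 2. A Groebner basis of the Jacobian ideal J(f) in C{u,v} is {v^3, u^2}; counting standard monomials gives mu = 6. Corank 2; j^3 = u^3 is a perfect cube, so E-series; the 4-jet and mu = 6 give E_6. The Hessian of g at 0 is [[0, 0], [0, 0]] with rank 0, so corank 2. A Groebner basis of the Jacobian ideal J(g) in C{u,v} is {v^3, u^2}; counting standard monomials gives mu = 6. Corank 2; j^3 = -3*u^3 is a perfect cube, so E-series; the 4-jet and mu = 6 give E_6. Both have type E_6, hence right-equivalent.

Yes.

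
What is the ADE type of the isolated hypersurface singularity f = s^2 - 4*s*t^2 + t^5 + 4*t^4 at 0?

The Hessian of f at 0 is [[2, 0], [0, 0]] with rank 1, so corank 1. A Groebner basis of the Jacobian ideal J(f) in C{s,t} is {s^2, -s/2 + t^2}; counting standard monomials gives mu = 4. Corank 1: A-series; mu = 4 gives A_4.

A_{4}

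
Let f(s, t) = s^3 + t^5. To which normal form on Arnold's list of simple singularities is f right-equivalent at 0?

E_{8}

The Hessian of f at 0 has rank 0. Corank 2; j^3 = s^3 is a perfect cube, so E-series; the 5-jet and mu = 8 give E_8.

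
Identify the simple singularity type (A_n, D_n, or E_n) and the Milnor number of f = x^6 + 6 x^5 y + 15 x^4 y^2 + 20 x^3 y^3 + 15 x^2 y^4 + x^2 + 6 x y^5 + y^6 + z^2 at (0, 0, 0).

Type A_5, Milnor number mu = 5.

The Hessian of f at 0 has rank 2. Corank 1: A-series; mu = 5 gives A_5.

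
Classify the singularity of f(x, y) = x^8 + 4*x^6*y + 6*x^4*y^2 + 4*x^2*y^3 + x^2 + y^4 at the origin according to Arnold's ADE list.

A_3

The Hessian of f at 0 is [[2, 0], [0, 0]] with rank 1, so corank 1. A Groebner basis of the Jacobian ideal J(f) in C{x,y} is {y^3, x}; counting standard monomials gives mu = 3. Corank 1: A-series; mu = 3 gives A_3.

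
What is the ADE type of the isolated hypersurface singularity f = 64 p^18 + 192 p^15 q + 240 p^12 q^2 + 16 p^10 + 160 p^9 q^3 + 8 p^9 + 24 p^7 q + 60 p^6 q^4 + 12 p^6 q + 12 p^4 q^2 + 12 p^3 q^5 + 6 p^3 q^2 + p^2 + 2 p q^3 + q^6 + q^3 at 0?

The Hessian of f at 0 has rank 1. Corank 1: A-series; mu = 2 gives A_2.

A_{2}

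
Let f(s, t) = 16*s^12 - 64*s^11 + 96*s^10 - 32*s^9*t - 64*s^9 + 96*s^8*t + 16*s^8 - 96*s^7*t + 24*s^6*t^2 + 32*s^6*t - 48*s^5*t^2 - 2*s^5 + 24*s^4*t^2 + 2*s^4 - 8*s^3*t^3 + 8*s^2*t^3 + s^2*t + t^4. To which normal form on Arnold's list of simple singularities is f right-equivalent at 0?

D_{5}

The Hessian of f at 0 is [[0, 0], [0, 0]] with rank 0, so corank 2. A Groebner basis of the Jacobian ideal J(f) in C{s,t} is {s^3, s^2/4 + t^3, s*t}; counting standard monomials gives mu = 5. Corank 2; j^3 = s^2*t has shape L^2 M (L != M), so D-series; mu = 5 gives D_5.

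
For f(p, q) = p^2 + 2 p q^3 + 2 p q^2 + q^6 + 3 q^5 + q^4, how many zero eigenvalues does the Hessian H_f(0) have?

Hessian at 0 has rank 1.

1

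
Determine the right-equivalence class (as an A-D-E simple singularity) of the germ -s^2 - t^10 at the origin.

The Hessian of f at 0 has rank 1. Corank 1: A-series; mu = 9 gives A_9.

A_9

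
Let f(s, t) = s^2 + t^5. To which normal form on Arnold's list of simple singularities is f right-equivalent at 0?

The Hessian of f at 0 has rank 1. Corank 1: A-series; mu = 4 gives A_4.

A_{4}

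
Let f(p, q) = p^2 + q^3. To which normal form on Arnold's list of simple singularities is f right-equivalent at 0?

A_2

The Hessian of f at 0 is [[2, 0], [0, 0]] with rank 1, so corank 1. A Groebner basis of the Jacobian ideal J(f) in C{p,q} is {q^2, p}; counting standard monomials gives mu = 2. Corank 1: A-series; mu = 2 gives A_2.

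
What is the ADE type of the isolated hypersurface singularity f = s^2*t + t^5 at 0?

The Hessian of f at 0 is [[0, 0], [0, 0]] with rank 0, so corank 2. A Groebner basis of the Jacobian ideal J(f) in C{s,t} is {s^2/5 + t^4, s^3, s*t}; counting standard monomials gives mu = 6. Corank 2; j^3 = s^2*t has shape L^2 M (L != M), so D-series; mu = 6 gives D_6.

D6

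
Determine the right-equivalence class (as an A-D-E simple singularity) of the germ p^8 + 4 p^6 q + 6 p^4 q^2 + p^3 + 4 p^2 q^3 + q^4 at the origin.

The Hessian of f at 0 is [[0, 0], [0, 0]] with rank 0, so corank 2. A Groebner basis of the Jacobian ideal J(f) in C{p,q} is {q^3, p^2}; counting standard monomials gives mu = 6. Corank 2; j^3 = p^3 is a perfect cube, so E-series; the 4-jet and mu = 6 give E_6.

E_{6}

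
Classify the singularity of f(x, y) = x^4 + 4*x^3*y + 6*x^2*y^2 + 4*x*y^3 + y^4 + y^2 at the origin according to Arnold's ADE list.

A_3

The Hessian of f at 0 has rank 1. Corank 1: A-series; mu = 3 gives A_3.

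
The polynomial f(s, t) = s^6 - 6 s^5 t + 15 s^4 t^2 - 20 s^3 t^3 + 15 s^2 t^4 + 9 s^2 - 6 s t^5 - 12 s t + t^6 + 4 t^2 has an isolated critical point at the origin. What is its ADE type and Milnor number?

Type A_5, Milnor number mu = 5.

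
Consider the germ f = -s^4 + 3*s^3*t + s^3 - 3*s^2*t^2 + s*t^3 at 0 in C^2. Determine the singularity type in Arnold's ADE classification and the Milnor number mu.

Type E_{7}, Milnor number mu = 7.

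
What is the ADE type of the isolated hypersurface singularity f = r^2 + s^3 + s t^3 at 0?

E_{7}

The Hessian of f at 0 has rank 1. Corank 2; j^3 = s^3 is a perfect cube, so E-series; the 4-jet and mu = 7 give E_7.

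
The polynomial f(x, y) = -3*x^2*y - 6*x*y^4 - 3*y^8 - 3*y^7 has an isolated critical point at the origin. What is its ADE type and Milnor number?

Type D_{9}, Milnor number mu = 9.

The Hessian of f at 0 has rank 0. Corank 2; j^3 = -3*x^2*y has shape L^2 M (L != M), so D-series; mu = 9 gives D_9.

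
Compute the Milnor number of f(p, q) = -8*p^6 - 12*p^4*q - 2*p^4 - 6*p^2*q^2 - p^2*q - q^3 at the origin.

The Hessian of f at 0 is [[0, 0], [0, 0]] with rank 0, so corank 2. A Groebner basis of the Jacobian ideal J(f) in C{p,q} is {q^3, p^2 + 3*q^2, p*q}; counting standard monomials gives mu = 4. Corank 2; j^3 = -q*(p^2 + q^2) splits into three distinct lines over C (the quadratic factor has nonzero discriminant), so D_4.

4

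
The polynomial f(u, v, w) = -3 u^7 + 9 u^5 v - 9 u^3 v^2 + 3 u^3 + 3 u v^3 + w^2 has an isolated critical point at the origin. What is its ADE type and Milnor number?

The Hessian of f at 0 is [[0, 0, 0], [0, 0, 0], [0, 0, 2]] with rank 1, so corank 2. A Groebner basis of the Jacobian ideal J(f) in C{u,v,w} is {u^3, u*v^2, 3*u^2 + v^3, w}; counting standard monomials gives mu = 7. Corank 2; j^3 = 3*u^3 is a perfect cube, so E-series; the 4-jet and mu = 7 give E_7.

Type E_{7}, Milnor number mu = 7.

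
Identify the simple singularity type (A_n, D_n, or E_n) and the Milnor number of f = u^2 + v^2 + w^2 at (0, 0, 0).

Type A_{1}, Milnor number mu = 1.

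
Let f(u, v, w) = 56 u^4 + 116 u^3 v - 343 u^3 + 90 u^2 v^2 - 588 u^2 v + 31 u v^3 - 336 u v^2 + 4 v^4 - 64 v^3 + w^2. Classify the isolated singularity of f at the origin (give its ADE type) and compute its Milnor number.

Type E7, Milnor number mu = 7.

The Hessian of f at 0 has rank 1. Corank 2; j^3 = -(7*u + 4*v)^3 is a perfect cube, so E-series; the 4-jet and mu = 7 give E_7.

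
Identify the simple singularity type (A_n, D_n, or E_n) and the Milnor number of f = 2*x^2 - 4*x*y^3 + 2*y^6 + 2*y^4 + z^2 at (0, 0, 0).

Type A_3, Milnor number mu = 3.

The Hessian of f at 0 has rank 2. Corank 1: A-series; mu = 3 gives A_3.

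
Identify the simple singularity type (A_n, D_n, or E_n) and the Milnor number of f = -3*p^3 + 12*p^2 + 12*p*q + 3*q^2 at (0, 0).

Type A_2, Milnor number mu = 2.

The Hessian of f at 0 has rank 1. Corank 1: A-series; mu = 2 gives A_2.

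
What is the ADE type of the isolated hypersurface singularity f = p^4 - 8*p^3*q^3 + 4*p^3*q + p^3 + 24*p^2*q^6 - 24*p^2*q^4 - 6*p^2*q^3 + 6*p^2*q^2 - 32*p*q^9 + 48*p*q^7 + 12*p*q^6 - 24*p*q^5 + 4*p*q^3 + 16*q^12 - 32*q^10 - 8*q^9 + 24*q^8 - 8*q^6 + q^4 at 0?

E_6

The Hessian of f at 0 has rank 0. Corank 2; j^3 = p^3 is a perfect cube, so E-series; the 4-jet and mu = 6 give E_6.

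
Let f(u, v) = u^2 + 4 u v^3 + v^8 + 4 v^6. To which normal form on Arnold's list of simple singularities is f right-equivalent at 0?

A7

The Hessian of f at 0 is [[2, 0], [0, 0]] with rank 1, so corank 1. A Groebner basis of the Jacobian ideal J(f) in C{u,v} is {u^3, u^2*v, u/2 + v^3}; counting standard monomials gives mu = 7. Corank 1: A-series; mu = 7 gives A_7.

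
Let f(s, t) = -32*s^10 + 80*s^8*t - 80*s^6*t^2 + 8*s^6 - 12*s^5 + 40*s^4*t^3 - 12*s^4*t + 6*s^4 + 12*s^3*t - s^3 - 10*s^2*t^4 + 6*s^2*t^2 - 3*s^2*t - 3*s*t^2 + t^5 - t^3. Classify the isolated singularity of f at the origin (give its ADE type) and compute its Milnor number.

Type E8, Milnor number mu = 8.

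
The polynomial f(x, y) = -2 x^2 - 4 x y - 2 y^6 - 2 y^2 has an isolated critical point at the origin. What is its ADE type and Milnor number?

The Hessian of f at 0 is [[-4, -4], [-4, -4]] with rank 1, so corank 1. A Groebner basis of the Jacobian ideal J(f) in C{x,y} is {y^5, x + y}; counting standard monomials gives mu = 5. Corank 1: A-series; mu = 5 gives A_5.

Type A5, Milnor number mu = 5.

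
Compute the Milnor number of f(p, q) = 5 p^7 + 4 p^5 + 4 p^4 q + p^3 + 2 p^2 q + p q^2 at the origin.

The Hessian of f at 0 has rank 0. Corank 2; j^3 = p*(p + q)^2 has shape L^2 M (L != M), so D-series; mu = 8 gives D_8.

8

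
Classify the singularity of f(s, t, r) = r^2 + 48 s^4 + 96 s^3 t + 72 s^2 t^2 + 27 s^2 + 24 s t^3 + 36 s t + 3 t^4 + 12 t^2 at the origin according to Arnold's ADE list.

The Hessian of f at 0 has rank 2. Corank 1: A-series; mu = 3 gives A_3.

A3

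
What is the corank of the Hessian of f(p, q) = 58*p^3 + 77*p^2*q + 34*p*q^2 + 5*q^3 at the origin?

The Hessian at 0 is [[0, 0], [0, 0]] of rank 0; hence corank 2.

2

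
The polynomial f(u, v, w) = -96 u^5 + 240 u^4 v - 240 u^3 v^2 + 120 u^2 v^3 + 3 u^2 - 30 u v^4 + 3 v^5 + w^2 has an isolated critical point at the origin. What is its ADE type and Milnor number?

The Hessian of f at 0 has rank 2. Corank 1: A-series; mu = 4 gives A_4.

Type A_{4}, Milnor number mu = 4.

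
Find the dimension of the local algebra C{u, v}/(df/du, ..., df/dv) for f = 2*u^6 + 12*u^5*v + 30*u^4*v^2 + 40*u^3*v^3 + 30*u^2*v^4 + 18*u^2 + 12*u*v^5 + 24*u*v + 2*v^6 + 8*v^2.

The Hessian of f at 0 has rank 1. Corank 1: A-series; mu = 5 gives A_5.

5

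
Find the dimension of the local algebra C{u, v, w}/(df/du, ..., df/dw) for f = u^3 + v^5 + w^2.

The Hessian of f at 0 is [[0, 0, 0], [0, 0, 0], [0, 0, 2]] with rank 1, so corank 2. A Groebner basis of the Jacobian ideal J(f) in C{u,v,w} is {v^4, u^2, w}; counting standard monomials gives mu = 8. Corank 2; j^3 = u^3 is a perfect cube, so E-series; the 5-jet and mu = 8 give E_8.

8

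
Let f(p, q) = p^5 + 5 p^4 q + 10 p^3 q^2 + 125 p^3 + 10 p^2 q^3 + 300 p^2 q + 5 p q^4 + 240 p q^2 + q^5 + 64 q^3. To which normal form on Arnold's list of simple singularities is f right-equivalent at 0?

The Hessian of f at 0 has rank 0. Corank 2; j^3 = (5*p + 4*q)^3 is a perfect cube, so E-series; the 5-jet and mu = 8 give E_8.

E_8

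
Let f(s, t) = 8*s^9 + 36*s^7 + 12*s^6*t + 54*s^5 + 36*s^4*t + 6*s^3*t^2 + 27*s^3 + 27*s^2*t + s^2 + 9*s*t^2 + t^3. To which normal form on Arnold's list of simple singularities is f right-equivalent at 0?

The Hessian of f at 0 has rank 1. Corank 1: A-series; mu = 2 gives A_2.

A2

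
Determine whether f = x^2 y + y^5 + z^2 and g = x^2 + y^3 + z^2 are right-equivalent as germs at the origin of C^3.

No.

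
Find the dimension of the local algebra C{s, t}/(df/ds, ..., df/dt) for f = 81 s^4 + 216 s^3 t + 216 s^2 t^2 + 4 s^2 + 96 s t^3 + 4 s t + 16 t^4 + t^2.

3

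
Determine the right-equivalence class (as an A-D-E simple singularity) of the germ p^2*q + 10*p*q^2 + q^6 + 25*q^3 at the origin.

The Hessian of f at 0 has rank 0. Corank 2; j^3 = q*(p + 5*q)^2 has shape L^2 M (L != M), so D-series; mu = 7 gives D_7.

D7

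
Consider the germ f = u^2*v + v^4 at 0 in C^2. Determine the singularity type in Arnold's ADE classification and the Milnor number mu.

The Hessian of f at 0 is [[0, 0], [0, 0]] with rank 0, so corank 2. A Groebner basis of the Jacobian ideal J(f) in C{u,v} is {u^3, u^2/4 + v^3, u*v}; counting standard monomials gives mu = 5. Corank 2; j^3 = u^2*v has shape L^2 M (L != M), so D-series; mu = 5 gives D_5.

Type D_{5}, Milnor number mu = 5.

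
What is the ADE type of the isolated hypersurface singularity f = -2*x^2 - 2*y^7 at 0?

A6

The Hessian of f at 0 has rank 1. Corank 1: A-series; mu = 6 gives A_6.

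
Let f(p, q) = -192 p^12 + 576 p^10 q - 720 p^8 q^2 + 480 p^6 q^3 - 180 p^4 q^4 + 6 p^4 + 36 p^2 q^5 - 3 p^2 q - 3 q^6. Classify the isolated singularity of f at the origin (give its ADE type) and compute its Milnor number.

Type D_7, Milnor number mu = 7.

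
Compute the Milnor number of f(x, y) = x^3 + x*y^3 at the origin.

The Hessian of f at 0 has rank 0. Corank 2; j^3 = x^3 is a perfect cube, so E-series; the 4-jet and mu = 7 give E_7.

7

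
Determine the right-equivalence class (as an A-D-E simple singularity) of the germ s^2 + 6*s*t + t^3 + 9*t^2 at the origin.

A_2

The Hessian of f at 0 is [[2, 6], [6, 18]] with rank 1, so corank 1. A Groebner basis of the Jacobian ideal J(f) in C{s,t} is {t^2, s + 3*t}; counting standard monomials gives mu = 2. Corank 1: A-series; mu = 2 gives A_2.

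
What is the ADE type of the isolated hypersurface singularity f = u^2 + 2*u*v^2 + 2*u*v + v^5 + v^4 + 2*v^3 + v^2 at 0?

A_4

The Hessian of f at 0 has rank 1. Corank 1: A-series; mu = 4 gives A_4.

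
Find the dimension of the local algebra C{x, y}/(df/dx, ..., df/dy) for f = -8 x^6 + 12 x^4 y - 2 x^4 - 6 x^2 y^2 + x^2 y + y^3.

The Hessian of f at 0 has rank 0. Corank 2; j^3 = y*(x^2 + y^2) splits into three distinct lines over C (the quadratic factor has nonzero discriminant), so D_4.

4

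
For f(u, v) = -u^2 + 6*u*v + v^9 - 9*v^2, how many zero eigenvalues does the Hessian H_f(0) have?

1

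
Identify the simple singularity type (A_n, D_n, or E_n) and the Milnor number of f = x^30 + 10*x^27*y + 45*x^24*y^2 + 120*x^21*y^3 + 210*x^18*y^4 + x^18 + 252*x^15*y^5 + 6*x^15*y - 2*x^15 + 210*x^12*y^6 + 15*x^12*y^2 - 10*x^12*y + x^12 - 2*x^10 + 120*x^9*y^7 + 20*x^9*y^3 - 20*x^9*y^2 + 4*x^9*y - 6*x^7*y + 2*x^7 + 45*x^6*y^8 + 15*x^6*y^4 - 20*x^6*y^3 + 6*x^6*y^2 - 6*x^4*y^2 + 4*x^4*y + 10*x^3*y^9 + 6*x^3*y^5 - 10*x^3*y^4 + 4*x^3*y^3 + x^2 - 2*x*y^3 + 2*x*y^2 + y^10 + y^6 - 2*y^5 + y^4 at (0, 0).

Type A_9, Milnor number mu = 9.

The Hessian of f at 0 has rank 1. Corank 1: A-series; mu = 9 gives A_9.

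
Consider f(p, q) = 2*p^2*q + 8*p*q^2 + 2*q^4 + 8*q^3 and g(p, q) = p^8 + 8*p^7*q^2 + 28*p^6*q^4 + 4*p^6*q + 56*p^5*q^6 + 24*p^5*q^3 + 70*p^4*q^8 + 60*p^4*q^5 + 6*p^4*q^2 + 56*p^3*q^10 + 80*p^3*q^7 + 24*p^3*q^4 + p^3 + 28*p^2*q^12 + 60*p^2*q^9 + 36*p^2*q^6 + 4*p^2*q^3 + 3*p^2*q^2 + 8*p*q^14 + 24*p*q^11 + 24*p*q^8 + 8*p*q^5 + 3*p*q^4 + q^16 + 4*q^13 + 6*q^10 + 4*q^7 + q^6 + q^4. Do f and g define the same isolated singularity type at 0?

The Hessian of f at 0 has rank 0. Corank 2; j^3 = 2*q*(p + 2*q)^2 has shape L^2 M (L != M), so D-series; mu = 5 gives D_5. The Hessian of g at 0 has rank 0. Corank 2; j^3 = p^3 is a perfect cube, so E-series; the 4-jet and mu = 6 give E_6. f is D_5 but g is E_6, hence not right-equivalent.

No.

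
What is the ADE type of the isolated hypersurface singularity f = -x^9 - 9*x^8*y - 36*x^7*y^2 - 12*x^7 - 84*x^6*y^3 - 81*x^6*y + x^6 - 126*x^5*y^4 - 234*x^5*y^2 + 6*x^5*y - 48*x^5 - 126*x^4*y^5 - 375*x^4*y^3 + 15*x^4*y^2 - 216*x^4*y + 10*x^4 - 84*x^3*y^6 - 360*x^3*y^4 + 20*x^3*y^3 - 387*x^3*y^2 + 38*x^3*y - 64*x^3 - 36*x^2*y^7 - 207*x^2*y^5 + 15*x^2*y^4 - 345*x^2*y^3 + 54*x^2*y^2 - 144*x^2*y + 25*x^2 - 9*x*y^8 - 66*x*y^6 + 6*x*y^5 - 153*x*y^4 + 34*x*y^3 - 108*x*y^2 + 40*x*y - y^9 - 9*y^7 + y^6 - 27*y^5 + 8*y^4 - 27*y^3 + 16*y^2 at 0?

A_2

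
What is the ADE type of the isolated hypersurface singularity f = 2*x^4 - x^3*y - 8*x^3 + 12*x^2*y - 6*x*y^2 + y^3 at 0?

E7

The Hessian of f at 0 has rank 0. Corank 2; j^3 = -(2*x - y)^3 is a perfect cube, so E-series; the 4-jet and mu = 7 give E_7.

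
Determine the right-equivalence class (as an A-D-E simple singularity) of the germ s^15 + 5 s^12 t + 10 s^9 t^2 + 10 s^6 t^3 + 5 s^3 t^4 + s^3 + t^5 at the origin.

The Hessian of f at 0 has rank 0. Corank 2; j^3 = s^3 is a perfect cube, so E-series; the 5-jet and mu = 8 give E_8.

E_8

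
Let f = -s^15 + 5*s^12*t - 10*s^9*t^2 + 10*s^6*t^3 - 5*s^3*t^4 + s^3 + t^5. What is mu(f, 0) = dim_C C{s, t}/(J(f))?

8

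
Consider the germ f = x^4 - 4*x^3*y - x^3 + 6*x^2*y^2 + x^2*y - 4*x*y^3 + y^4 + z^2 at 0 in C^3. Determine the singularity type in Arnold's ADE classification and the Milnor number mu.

Type D_{5}, Milnor number mu = 5.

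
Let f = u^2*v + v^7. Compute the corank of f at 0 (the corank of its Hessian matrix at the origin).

2

Hessian at 0 has rank 0.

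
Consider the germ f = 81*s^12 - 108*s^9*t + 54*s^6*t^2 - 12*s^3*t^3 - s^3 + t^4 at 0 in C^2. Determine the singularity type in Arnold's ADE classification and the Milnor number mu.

Type E_6, Milnor number mu = 6.

The Hessian of f at 0 has rank 0. Corank 2; j^3 = -s^3 is a perfect cube, so E-series; the 4-jet and mu = 6 give E_6.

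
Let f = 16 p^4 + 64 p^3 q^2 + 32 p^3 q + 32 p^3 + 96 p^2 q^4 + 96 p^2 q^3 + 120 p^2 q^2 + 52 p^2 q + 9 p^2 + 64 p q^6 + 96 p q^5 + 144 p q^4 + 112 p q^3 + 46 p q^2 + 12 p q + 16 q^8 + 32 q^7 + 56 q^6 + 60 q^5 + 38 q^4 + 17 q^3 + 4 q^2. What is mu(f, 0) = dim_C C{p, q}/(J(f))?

2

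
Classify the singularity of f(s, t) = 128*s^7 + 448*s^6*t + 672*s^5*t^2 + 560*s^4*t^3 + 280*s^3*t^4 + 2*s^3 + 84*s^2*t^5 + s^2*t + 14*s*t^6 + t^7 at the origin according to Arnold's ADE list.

D_8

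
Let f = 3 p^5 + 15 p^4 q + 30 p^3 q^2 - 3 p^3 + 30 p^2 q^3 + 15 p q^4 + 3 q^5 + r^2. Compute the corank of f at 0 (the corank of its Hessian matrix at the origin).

2

The Hessian at 0 is [[0, 0, 0], [0, 0, 0], [0, 0, 2]] of rank 1; hence corank 2.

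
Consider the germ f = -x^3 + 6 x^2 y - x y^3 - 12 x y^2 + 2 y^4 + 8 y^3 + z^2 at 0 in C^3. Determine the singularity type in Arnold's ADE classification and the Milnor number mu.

Type E_7, Milnor number mu = 7.

The Hessian of f at 0 is [[0, 0, 0], [0, 0, 0], [0, 0, 2]] with rank 1, so corank 2. A Groebner basis of the Jacobian ideal J(f) in C{x,y,z} is {x^3 - 6*x^2*y - 48*x^2 + 192*x*y - 192*y^2, 6*x^2 + x*y^2 - 24*x*y + 24*y^2, 3*x^2 - 12*x*y + y^3 + 12*y^2, z}; counting standard monomials gives mu = 7. Corank 2; j^3 = -(x - 2*y)^3 is a perfect cube, so E-series; the 4-jet and mu = 7 give E_7.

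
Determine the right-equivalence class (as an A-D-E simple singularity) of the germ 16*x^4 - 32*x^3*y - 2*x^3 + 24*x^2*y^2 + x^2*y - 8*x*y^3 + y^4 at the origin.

The Hessian of f at 0 has rank 0. Corank 2; j^3 = -x^2*(2*x - y) has shape L^2 M (L != M), so D-series; mu = 5 gives D_5.

D_5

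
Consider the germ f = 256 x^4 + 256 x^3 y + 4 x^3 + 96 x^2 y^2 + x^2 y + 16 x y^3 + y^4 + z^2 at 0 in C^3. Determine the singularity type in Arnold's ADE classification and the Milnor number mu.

Type D_{5}, Milnor number mu = 5.

The Hessian of f at 0 is [[0, 0, 0], [0, 0, 0], [0, 0, 2]] with rank 1, so corank 2. A Groebner basis of the Jacobian ideal J(f) in C{x,y,z} is {x*y^2, -x*y/16 + y^3, x^2 + x*y/4, z}; counting standard monomials gives mu = 5. Corank 2; j^3 = x^2*(4*x + y) has shape L^2 M (L != M), so D-series; mu = 5 gives D_5.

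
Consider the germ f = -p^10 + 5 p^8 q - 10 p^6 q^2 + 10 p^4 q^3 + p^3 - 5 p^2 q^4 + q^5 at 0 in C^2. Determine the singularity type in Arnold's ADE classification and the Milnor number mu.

The Hessian of f at 0 is [[0, 0], [0, 0]] with rank 0, so corank 2. A Groebner basis of the Jacobian ideal J(f) in C{p,q} is {q^4, p^2}; counting standard monomials gives mu = 8. Corank 2; j^3 = p^3 is a perfect cube, so E-series; the 5-jet and mu = 8 give E_8.

Type E8, Milnor number mu = 8.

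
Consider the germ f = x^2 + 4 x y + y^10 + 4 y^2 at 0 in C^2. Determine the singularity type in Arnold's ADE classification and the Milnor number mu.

Type A_{9}, Milnor number mu = 9.

The Hessian of f at 0 has rank 1. Corank 1: A-series; mu = 9 gives A_9.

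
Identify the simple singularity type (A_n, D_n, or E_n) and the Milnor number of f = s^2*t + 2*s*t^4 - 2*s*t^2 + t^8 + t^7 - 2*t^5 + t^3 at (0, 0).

Type D9, Milnor number mu = 9.

The Hessian of f at 0 has rank 0. Corank 2; j^3 = t*(s - t)^2 has shape L^2 M (L != M), so D-series; mu = 9 gives D_9.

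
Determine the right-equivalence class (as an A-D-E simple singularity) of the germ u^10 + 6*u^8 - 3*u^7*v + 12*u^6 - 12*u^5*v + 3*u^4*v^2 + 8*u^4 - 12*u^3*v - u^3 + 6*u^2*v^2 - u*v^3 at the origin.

E_7

The Hessian of f at 0 is [[0, 0], [0, 0]] with rank 0, so corank 2. A Groebner basis of the Jacobian ideal J(f) in C{u,v} is {3*u^2/4 + v^4 + v^3/4, u^3, u^2*v - u^2/4 - v^3/12, -u^2 + u*v^2 - v^3/3}; counting standard monomials gives mu = 7. Corank 2; j^3 = -u^3 is a perfect cube, so E-series; the 4-jet and mu = 7 give E_7.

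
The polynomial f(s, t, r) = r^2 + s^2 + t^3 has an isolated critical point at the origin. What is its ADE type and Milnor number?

Type A_{2}, Milnor number mu = 2.

The Hessian of f at 0 has rank 2. Corank 1: A-series; mu = 2 gives A_2.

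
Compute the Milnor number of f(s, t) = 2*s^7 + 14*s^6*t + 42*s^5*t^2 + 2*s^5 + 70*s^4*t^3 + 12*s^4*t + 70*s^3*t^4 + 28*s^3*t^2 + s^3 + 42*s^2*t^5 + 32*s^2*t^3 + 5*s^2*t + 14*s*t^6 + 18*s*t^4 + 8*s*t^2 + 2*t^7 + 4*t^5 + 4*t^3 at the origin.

8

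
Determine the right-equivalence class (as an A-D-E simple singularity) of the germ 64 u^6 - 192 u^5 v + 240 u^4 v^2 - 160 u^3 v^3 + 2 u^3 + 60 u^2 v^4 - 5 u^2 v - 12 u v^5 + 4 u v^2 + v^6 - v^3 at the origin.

The Hessian of f at 0 is [[0, 0], [0, 0]] with rank 0, so corank 2. A Groebner basis of the Jacobian ideal J(f) in C{u,v} is {-u*v/12 + v^5 + v^2/12, u*v^2 - v^3, u^2 - 3*u*v/2 + v^2/2}; counting standard monomials gives mu = 7. Corank 2; j^3 = (u - v)^2*(2*u - v) has shape L^2 M (L != M), so D-series; mu = 7 gives D_7.

D7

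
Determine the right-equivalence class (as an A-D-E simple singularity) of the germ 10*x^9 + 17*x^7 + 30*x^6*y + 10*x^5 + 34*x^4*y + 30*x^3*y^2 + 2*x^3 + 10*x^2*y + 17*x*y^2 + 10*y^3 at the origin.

D4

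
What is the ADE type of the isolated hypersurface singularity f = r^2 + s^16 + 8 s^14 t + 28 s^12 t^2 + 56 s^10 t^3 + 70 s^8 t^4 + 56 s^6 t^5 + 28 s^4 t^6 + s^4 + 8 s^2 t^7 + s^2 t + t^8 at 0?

The Hessian of f at 0 has rank 1. Corank 2; j^3 = s^2*t has shape L^2 M (L != M), so D-series; mu = 9 gives D_9.

D_9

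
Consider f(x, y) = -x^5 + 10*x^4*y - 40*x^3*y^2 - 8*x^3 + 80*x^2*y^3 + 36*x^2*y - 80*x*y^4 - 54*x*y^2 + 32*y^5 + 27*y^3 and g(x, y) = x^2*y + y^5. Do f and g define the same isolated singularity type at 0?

No.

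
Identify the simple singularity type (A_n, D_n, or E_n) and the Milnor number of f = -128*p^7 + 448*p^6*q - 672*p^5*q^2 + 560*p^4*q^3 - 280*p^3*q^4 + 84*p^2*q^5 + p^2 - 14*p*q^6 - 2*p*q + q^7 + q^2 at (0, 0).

Type A_6, Milnor number mu = 6.

The Hessian of f at 0 is [[2, -2], [-2, 2]] with rank 1, so corank 1. A Groebner basis of the Jacobian ideal J(f) in C{p,q} is {q^6, p - q}; counting standard monomials gives mu = 6. Corank 1: A-series; mu = 6 gives A_6.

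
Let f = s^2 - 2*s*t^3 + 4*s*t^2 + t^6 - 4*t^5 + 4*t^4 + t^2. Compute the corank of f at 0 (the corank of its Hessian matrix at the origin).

0

Hessian at 0 has rank 2.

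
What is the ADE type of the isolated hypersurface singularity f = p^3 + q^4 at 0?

The Hessian of f at 0 is [[0, 0], [0, 0]] with rank 0, so corank 2. A Groebner basis of the Jacobian ideal J(f) in C{p,q} is {q^3, p^2}; counting standard monomials gives mu = 6. Corank 2; j^3 = p^3 is a perfect cube, so E-series; the 4-jet and mu = 6 give E_6.

E_6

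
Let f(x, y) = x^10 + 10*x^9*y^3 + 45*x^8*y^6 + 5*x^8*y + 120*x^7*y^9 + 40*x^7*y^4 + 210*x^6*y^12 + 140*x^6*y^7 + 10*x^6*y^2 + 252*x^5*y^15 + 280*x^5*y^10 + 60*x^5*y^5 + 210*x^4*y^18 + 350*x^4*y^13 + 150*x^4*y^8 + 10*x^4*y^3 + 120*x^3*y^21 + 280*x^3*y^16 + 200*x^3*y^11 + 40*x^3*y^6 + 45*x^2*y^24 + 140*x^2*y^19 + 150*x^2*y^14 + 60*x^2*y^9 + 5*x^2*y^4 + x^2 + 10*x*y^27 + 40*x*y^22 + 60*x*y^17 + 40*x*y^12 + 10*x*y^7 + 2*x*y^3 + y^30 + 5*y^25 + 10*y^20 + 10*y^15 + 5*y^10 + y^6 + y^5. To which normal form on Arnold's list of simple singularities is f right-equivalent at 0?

A4

The Hessian of f at 0 has rank 1. Corank 1: A-series; mu = 4 gives A_4.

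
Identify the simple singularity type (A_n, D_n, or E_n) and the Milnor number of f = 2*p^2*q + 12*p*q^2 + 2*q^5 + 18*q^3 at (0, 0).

Type D6, Milnor number mu = 6.

The Hessian of f at 0 has rank 0. Corank 2; j^3 = 2*q*(p + 3*q)^2 has shape L^2 M (L != M), so D-series; mu = 6 gives D_6.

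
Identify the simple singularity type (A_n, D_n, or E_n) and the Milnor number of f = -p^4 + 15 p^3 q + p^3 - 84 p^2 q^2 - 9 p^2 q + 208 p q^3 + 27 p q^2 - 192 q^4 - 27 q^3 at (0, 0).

Type E_7, Milnor number mu = 7.

The Hessian of f at 0 has rank 0. Corank 2; j^3 = (p - 3*q)^3 is a perfect cube, so E-series; the 4-jet and mu = 7 give E_7.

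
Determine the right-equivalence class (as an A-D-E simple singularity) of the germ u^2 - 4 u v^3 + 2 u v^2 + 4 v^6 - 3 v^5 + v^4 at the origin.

A4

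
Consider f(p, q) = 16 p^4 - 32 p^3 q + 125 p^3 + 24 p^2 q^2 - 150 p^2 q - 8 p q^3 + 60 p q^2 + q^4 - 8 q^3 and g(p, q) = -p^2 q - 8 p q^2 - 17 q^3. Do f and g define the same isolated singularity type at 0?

The Hessian of f at 0 is [[0, 0], [0, 0]] with rank 0, so corank 2. A Groebner basis of the Jacobian ideal J(f) in C{p,q} is {q^4, p*q^2 - 13*q^3/30, p^2 - 4*p*q/5 + 4*q^2/25}; counting standard monomials gives mu = 6. Corank 2; j^3 = (5*p - 2*q)^3 is a perfect cube, so E-series; the 4-jet and mu = 6 give E_6. The Hessian of g at 0 is [[0, 0], [0, 0]] with rank 0, so corank 2. A Groebner basis of the Jacobian ideal J(g) in C{p,q} is {q^3, p^2 - 13*q^2, p*q + 4*q^2}; counting standard monomials gives mu = 4. Corank 2; j^3 = -q*(p^2 + 8*p*q + 17*q^2) splits into three distinct lines over C (the quadratic factor has nonzero discriminant), so D_4. f is E_6 but g is D_4, hence not right-equivalent.

No.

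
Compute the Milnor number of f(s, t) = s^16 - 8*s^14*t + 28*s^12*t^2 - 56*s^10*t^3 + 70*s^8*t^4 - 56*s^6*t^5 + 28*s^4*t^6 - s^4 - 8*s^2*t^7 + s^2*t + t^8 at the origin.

9

The Hessian of f at 0 has rank 0. Corank 2; j^3 = s^2*t has shape L^2 M (L != M), so D-series; mu = 9 gives D_9.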